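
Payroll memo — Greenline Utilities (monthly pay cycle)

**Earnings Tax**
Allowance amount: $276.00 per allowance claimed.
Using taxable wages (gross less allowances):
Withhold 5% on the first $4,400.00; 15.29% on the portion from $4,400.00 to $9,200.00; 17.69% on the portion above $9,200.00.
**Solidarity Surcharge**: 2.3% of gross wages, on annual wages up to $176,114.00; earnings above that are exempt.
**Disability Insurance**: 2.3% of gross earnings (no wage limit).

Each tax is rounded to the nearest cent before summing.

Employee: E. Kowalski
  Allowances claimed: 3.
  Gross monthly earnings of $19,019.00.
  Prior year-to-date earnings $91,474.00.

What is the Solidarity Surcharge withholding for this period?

Solidarity Surcharge: 2.3% × $19,019.00 = $437.44

$437.44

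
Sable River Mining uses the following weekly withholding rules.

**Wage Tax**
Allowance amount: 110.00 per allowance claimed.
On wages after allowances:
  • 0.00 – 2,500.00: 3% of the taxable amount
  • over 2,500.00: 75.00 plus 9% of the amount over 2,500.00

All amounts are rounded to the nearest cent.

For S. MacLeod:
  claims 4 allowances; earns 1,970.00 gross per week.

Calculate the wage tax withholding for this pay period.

45.90

Wage Tax: taxable = 1,970.00 − 4×110.00 = 1,530.00
  3% × 1,530.00 = 45.90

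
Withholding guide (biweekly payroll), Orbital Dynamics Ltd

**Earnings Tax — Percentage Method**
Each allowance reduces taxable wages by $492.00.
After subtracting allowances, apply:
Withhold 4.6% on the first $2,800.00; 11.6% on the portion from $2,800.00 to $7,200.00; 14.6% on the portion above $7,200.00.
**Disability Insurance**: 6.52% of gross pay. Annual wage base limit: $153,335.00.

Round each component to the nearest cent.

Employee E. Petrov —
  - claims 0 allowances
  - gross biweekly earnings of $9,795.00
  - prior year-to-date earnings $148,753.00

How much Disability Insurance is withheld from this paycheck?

$298.75

Disability Insurance: cap $153,335.00 − YTD $148,753.00 = $4,582.00 subject; 6.52% × $4,582.00 = $298.75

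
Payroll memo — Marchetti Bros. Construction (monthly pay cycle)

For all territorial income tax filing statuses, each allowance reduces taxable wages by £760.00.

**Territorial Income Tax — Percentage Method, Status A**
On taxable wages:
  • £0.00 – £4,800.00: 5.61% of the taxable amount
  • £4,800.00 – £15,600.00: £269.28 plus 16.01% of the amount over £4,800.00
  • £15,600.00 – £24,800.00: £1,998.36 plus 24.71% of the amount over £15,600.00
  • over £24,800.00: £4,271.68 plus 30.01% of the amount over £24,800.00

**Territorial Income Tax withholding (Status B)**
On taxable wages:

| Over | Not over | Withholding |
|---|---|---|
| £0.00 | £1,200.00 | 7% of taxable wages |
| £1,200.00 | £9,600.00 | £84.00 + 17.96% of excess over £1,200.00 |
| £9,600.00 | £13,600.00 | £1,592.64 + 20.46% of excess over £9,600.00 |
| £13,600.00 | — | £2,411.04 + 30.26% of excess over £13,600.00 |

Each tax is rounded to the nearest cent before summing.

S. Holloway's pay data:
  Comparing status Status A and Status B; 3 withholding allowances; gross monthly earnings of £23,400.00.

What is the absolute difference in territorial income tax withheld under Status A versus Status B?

Territorial Income Tax (Status A): taxable = £23,400.00 − 3×£760.00 = £21,120.00
  £1,998.36 + 24.71% × (£21,120.00 − £15,600.00) = £1,998.36 + 24.71% × £5,520.00 = £3,362.35
Territorial Income Tax (Status B): taxable = £23,400.00 − 3×£760.00 = £21,120.00
  £2,411.04 + 30.26% × (£21,120.00 − £13,600.00) = £2,411.04 + 30.26% × £7,520.00 = £4,686.59
Difference: |£3,362.35 − £4,686.59| = £1,324.24 (higher under Status B)

£1,324.24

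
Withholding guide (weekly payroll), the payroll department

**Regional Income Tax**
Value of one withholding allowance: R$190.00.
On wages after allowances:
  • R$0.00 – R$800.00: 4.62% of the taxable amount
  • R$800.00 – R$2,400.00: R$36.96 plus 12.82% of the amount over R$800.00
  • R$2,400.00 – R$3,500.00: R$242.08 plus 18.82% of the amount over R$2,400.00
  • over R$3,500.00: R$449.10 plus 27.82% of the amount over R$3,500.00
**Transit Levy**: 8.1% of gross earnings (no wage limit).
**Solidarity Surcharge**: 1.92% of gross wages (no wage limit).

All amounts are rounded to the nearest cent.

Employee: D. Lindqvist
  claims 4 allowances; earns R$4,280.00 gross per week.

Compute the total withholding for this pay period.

R$883.52

Regional Income Tax: taxable = R$4,280.00 − 4×R$190.00 = R$3,520.00
  R$449.10 + 27.82% × (R$3,520.00 − R$3,500.00) = R$449.10 + 27.82% × R$20.00 = R$454.66
Transit Levy: 8.1% × R$4,280.00 = R$346.68
Solidarity Surcharge: 1.92% × R$4,280.00 = R$82.18
Total: R$454.66 + R$346.68 + R$82.18 = R$883.52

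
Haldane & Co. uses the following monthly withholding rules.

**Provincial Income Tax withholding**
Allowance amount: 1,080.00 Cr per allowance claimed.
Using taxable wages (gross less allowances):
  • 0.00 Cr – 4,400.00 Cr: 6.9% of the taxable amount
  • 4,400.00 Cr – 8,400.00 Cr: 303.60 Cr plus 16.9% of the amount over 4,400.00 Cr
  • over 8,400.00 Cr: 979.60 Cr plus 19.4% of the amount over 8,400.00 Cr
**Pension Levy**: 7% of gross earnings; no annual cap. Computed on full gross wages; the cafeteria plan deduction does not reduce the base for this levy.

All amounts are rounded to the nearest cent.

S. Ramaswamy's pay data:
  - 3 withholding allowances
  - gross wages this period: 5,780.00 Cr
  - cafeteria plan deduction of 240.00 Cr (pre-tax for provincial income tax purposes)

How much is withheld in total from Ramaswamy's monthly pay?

563.30 Cr

Provincial Income Tax: taxable = 5,780.00 Cr − 240.00 Cr − 3×1,080.00 Cr = 2,300.00 Cr
  6.9% × 2,300.00 Cr = 158.70 Cr
Pension Levy: 7% × 5,780.00 Cr = 404.60 Cr
Total: 158.70 Cr + 404.60 Cr = 563.30 Cr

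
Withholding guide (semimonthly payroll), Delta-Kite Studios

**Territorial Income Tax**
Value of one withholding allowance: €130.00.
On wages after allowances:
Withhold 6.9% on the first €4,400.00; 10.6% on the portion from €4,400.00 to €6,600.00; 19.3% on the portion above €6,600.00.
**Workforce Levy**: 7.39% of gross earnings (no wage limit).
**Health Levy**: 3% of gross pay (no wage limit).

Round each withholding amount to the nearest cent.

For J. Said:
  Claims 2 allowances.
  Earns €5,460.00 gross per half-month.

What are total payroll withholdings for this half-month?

€955.69

Territorial Income Tax: taxable = €5,460.00 − 2×€130.00 = €5,200.00
  €303.60 + 10.6% × (€5,200.00 − €4,400.00) = €303.60 + 10.6% × €800.00 = €388.40
Workforce Levy: 7.39% × €5,460.00 = €403.49
Health Levy: 3% × €5,460.00 = €163.80
Total: €388.40 + €403.49 + €163.80 = €955.69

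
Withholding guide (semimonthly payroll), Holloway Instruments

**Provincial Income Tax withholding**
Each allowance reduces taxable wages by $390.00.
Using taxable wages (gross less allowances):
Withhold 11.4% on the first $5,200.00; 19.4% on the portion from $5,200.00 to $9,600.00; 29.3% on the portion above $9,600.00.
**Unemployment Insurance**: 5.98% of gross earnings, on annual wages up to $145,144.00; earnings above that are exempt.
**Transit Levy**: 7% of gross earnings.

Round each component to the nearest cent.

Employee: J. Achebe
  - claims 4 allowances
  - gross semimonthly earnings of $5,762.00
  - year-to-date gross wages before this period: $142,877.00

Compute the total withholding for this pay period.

$1,017.94

Provincial Income Tax: taxable = $5,762.00 − 4×$390.00 = $4,202.00
  11.4% × $4,202.00 = $479.03
Unemployment Insurance: cap $145,144.00 − YTD $142,877.00 = $2,267.00 subject; 5.98% × $2,267.00 = $135.57
Transit Levy: 7% × $5,762.00 = $403.34
Total: $479.03 + $135.57 + $403.34 = $1,017.94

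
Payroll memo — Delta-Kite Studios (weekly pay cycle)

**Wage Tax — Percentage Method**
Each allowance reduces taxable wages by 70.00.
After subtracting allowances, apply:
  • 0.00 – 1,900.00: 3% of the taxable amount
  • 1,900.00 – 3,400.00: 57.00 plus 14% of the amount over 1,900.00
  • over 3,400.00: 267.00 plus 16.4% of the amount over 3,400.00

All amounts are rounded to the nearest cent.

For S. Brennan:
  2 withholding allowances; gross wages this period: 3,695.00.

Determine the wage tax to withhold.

292.42

Wage Tax: taxable = 3,695.00 − 2×70.00 = 3,555.00
  267.00 + 16.4% × (3,555.00 − 3,400.00) = 267.00 + 16.4% × 155.00 = 292.42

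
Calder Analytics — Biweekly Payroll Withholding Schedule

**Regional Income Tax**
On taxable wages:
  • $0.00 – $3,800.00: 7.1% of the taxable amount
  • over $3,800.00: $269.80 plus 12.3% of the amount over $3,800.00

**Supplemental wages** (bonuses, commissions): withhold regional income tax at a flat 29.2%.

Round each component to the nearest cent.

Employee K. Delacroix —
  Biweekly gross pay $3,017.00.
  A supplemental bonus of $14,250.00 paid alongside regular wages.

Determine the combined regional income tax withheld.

$4,375.21

Regional Income Tax: taxable = $3,017.00
  7.1% × $3,017.00 = $214.21
Supplemental (29.2% flat on bonus): 29.2% × $14,250.00 = $4,161.00
Total regional income tax: $214.21 + $4,161.00 = $4,375.21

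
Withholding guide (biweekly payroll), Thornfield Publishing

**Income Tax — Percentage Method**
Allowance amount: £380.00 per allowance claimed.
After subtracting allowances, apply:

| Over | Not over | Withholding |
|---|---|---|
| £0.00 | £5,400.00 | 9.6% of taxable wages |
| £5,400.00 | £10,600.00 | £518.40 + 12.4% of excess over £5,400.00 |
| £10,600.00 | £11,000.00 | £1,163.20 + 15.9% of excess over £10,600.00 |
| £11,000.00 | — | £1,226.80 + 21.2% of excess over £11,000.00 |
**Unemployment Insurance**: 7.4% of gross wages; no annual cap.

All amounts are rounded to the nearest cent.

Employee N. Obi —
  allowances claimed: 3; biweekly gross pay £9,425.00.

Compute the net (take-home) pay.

Income Tax: taxable = £9,425.00 − 3×£380.00 = £8,285.00
  £518.40 + 12.4% × (£8,285.00 − £5,400.00) = £518.40 + 12.4% × £2,885.00 = £876.14
Unemployment Insurance: 7.4% × £9,425.00 = £697.45
Total withheld: £876.14 + £697.45 = £1,573.59
Net pay: £9,425.00 − £1,573.59 = £7,851.41

£7,851.41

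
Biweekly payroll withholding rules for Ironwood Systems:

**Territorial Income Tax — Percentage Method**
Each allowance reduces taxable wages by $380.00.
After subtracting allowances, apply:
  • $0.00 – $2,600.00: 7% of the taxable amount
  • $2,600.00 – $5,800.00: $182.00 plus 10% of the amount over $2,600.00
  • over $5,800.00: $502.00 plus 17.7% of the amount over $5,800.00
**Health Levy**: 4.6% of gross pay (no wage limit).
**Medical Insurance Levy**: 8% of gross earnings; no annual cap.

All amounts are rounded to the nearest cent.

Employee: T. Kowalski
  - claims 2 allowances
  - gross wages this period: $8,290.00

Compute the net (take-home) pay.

$6,437.25

Territorial Income Tax: taxable = $8,290.00 − 2×$380.00 = $7,530.00
  $502.00 + 17.7% × ($7,530.00 − $5,800.00) = $502.00 + 17.7% × $1,730.00 = $808.21
Health Levy: 4.6% × $8,290.00 = $381.34
Medical Insurance Levy: 8% × $8,290.00 = $663.20
Total withheld: $808.21 + $381.34 + $663.20 = $1,852.75
Net pay: $8,290.00 − $1,852.75 = $6,437.25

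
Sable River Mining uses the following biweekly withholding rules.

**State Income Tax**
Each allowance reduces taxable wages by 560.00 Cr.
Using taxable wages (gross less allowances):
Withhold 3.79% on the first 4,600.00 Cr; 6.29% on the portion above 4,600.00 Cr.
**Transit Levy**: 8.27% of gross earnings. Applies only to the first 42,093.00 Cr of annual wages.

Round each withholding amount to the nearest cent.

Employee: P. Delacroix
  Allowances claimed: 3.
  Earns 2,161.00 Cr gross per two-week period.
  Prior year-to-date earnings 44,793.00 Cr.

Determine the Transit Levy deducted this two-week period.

0.00 Cr

Transit Levy: YTD 44,793.00 Cr ≥ cap 42,093.00 Cr → 0.00 Cr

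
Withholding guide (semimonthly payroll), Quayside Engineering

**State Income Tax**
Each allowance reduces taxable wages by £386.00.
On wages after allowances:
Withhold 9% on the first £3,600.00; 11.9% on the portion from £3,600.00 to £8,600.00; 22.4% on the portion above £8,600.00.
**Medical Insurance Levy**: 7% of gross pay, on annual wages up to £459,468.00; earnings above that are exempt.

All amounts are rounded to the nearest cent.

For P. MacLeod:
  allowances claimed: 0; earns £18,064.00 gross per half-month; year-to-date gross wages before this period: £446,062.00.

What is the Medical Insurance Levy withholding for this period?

Medical Insurance Levy: cap £459,468.00 − YTD £446,062.00 = £13,406.00 subject; 7% × £13,406.00 = £938.42

£938.42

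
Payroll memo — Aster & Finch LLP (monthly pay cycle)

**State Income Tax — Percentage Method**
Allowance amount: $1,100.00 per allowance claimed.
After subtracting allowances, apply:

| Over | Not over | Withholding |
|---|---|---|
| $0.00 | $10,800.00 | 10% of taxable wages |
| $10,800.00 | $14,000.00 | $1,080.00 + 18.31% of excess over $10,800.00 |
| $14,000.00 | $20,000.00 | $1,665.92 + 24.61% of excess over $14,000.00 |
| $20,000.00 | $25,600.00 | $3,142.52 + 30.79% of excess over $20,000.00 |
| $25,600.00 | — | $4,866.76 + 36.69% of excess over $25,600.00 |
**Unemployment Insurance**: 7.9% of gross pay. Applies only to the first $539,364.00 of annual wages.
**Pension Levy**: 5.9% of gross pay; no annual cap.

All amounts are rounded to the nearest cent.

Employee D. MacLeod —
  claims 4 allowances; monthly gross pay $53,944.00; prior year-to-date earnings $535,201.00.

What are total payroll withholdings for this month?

$17,163.39

State Income Tax: taxable = $53,944.00 − 4×$1,100.00 = $49,544.00
  $4,866.76 + 36.69% × ($49,544.00 − $25,600.00) = $4,866.76 + 36.69% × $23,944.00 = $13,651.81
Unemployment Insurance: cap $539,364.00 − YTD $535,201.00 = $4,163.00 subject; 7.9% × $4,163.00 = $328.88
Pension Levy: 5.9% × $53,944.00 = $3,182.70
Total: $13,651.81 + $328.88 + $3,182.70 = $17,163.39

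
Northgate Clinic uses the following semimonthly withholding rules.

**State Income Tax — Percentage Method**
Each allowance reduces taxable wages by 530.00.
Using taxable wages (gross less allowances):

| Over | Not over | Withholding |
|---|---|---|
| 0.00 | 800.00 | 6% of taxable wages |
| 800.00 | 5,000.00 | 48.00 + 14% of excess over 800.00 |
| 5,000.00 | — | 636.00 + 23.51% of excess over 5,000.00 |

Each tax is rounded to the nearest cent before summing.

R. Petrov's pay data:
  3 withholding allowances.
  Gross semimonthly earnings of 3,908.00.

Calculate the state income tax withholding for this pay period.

State Income Tax: taxable = 3,908.00 − 3×530.00 = 2,318.00
  48.00 + 14% × (2,318.00 − 800.00) = 48.00 + 14% × 1,518.00 = 260.52

260.52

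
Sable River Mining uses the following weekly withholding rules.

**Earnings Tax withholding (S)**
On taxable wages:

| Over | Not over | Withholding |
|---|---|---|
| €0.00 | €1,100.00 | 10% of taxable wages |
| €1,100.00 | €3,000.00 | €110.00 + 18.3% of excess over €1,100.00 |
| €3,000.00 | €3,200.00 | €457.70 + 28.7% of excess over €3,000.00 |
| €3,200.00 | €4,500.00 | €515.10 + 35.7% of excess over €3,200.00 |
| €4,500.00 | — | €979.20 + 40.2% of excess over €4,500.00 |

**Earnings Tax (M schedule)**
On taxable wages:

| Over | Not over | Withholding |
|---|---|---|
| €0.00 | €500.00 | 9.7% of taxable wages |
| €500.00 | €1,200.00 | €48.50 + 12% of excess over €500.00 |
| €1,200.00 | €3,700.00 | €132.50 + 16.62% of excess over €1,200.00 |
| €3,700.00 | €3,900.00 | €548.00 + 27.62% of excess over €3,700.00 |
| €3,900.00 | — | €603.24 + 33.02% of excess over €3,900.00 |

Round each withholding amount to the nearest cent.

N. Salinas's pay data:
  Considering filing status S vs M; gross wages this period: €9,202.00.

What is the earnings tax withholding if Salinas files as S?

€2,869.40

Earnings Tax (S): taxable = €9,202.00
  €979.20 + 40.2% × (€9,202.00 − €4,500.00) = €979.20 + 40.2% × €4,702.00 = €2,869.40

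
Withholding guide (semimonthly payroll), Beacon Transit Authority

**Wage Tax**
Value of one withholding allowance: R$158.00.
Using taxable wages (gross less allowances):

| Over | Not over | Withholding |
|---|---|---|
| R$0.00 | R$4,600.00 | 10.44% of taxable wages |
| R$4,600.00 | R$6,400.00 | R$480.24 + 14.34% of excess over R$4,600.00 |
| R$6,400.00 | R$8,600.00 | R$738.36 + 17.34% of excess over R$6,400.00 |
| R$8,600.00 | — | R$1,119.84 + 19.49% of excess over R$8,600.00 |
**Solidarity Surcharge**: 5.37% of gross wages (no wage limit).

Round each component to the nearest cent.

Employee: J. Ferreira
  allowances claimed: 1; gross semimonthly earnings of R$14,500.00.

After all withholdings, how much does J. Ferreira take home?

Wage Tax: taxable = R$14,500.00 − 1×R$158.00 = R$14,342.00
  R$1,119.84 + 19.49% × (R$14,342.00 − R$8,600.00) = R$1,119.84 + 19.49% × R$5,742.00 = R$2,238.96
Solidarity Surcharge: 5.37% × R$14,500.00 = R$778.65
Total withheld: R$2,238.96 + R$778.65 = R$3,017.61
Net pay: R$14,500.00 − R$3,017.61 = R$11,482.39

R$11,482.39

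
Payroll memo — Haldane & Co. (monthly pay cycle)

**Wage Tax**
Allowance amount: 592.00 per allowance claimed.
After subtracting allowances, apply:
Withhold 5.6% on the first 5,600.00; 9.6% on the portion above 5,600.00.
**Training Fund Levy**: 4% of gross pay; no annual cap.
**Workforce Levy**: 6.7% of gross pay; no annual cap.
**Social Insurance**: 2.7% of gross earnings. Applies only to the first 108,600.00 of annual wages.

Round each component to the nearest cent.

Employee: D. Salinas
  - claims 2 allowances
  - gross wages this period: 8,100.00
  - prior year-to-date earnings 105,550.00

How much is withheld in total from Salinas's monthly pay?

1,388.99

Wage Tax: taxable = 8,100.00 − 2×592.00 = 6,916.00
  313.60 + 9.6% × (6,916.00 − 5,600.00) = 313.60 + 9.6% × 1,316.00 = 439.94
Training Fund Levy: 4% × 8,100.00 = 324.00
Workforce Levy: 6.7% × 8,100.00 = 542.70
Social Insurance: cap 108,600.00 − YTD 105,550.00 = 3,050.00 subject; 2.7% × 3,050.00 = 82.35
Total: 439.94 + 324.00 + 542.70 + 82.35 = 1,388.99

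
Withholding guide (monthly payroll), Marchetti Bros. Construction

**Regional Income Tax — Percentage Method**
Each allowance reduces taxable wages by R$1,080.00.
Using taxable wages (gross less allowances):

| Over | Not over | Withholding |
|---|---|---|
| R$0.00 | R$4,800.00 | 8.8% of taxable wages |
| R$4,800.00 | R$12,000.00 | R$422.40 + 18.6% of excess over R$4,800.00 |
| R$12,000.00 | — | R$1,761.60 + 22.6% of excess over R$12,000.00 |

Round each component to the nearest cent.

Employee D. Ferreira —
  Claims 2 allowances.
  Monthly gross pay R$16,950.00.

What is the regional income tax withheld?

Regional Income Tax: taxable = R$16,950.00 − 2×R$1,080.00 = R$14,790.00
  R$1,761.60 + 22.6% × (R$14,790.00 − R$12,000.00) = R$1,761.60 + 22.6% × R$2,790.00 = R$2,392.14

R$2,392.14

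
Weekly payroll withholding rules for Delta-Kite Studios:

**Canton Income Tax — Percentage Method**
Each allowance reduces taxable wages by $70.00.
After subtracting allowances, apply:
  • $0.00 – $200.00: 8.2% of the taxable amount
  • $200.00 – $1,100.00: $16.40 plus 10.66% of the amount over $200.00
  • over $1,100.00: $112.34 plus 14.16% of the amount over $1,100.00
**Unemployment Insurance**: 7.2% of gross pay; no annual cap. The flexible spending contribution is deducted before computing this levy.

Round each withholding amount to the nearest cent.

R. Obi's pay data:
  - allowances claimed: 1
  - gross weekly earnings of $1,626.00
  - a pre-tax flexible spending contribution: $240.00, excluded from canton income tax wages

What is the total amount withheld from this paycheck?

Canton Income Tax: taxable = $1,626.00 − $240.00 − 1×$70.00 = $1,316.00
  $112.34 + 14.16% × ($1,316.00 − $1,100.00) = $112.34 + 14.16% × $216.00 = $142.93
Unemployment Insurance: 7.2% × $1,386.00 = $99.79
Total: $142.93 + $99.79 = $242.72

$242.72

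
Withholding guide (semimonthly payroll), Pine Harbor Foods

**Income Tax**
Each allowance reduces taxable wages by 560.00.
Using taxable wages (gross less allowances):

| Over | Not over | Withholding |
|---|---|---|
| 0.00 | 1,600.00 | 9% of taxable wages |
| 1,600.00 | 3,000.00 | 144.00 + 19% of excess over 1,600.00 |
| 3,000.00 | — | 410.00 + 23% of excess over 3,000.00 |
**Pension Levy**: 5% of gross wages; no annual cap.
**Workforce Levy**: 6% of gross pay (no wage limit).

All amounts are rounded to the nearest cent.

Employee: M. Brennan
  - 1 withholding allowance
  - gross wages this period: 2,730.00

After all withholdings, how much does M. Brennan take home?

2,177.40

Income Tax: taxable = 2,730.00 − 1×560.00 = 2,170.00
  144.00 + 19% × (2,170.00 − 1,600.00) = 144.00 + 19% × 570.00 = 252.30
Pension Levy: 5% × 2,730.00 = 136.50
Workforce Levy: 6% × 2,730.00 = 163.80
Total withheld: 252.30 + 136.50 + 163.80 = 552.60
Net pay: 2,730.00 − 552.60 = 2,177.40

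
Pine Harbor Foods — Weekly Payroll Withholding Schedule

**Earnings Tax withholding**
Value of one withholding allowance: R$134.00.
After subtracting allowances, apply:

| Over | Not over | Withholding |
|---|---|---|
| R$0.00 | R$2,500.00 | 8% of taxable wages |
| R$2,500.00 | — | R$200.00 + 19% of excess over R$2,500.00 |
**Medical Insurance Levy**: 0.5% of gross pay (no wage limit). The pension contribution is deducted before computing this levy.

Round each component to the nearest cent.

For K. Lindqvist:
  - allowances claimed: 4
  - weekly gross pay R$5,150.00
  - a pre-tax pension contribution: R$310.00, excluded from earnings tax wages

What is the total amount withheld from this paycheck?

R$566.96

Earnings Tax: taxable = R$5,150.00 − R$310.00 − 4×R$134.00 = R$4,304.00
  R$200.00 + 19% × (R$4,304.00 − R$2,500.00) = R$200.00 + 19% × R$1,804.00 = R$542.76
Medical Insurance Levy: 0.5% × R$4,840.00 = R$24.20
Total: R$542.76 + R$24.20 = R$566.96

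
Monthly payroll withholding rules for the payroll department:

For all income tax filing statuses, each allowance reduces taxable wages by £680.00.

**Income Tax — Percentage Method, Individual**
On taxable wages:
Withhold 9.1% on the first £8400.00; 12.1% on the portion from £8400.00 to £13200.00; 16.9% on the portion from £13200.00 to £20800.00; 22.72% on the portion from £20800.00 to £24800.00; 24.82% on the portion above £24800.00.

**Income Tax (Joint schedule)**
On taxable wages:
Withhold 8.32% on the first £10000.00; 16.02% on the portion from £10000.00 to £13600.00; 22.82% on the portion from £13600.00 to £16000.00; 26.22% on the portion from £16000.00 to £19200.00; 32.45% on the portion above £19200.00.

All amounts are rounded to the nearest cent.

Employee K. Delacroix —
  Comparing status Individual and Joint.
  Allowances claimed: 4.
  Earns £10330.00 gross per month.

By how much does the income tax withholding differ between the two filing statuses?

£59.36

Income Tax (Individual): taxable = £10330.00 − 4×£680.00 = £7610.00
  9.1% × £7610.00 = £692.51
Income Tax (Joint): taxable = £10330.00 − 4×£680.00 = £7610.00
  8.32% × £7610.00 = £633.15
Difference: |£692.51 − £633.15| = £59.36 (higher under Individual)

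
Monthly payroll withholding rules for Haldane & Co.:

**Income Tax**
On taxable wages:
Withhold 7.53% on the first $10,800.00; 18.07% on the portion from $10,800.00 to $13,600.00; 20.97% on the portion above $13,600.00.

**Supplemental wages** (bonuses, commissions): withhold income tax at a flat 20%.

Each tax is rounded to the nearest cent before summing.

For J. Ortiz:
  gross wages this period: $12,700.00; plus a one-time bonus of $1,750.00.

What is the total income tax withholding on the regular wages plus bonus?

Income Tax: taxable = $12,700.00
  $813.24 + 18.07% × ($12,700.00 − $10,800.00) = $813.24 + 18.07% × $1,900.00 = $1,156.57
Supplemental (20% flat on bonus): 20% × $1,750.00 = $350.00
Total income tax: $1,156.57 + $350.00 = $1,506.57

$1,506.57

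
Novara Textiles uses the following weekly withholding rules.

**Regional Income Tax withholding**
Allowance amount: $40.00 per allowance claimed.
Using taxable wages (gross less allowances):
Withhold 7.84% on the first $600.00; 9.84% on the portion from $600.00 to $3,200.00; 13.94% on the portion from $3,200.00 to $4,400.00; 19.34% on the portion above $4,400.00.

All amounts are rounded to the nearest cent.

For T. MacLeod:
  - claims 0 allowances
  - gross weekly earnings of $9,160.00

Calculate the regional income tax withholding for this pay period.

$1,390.74

Regional Income Tax: taxable = $9,160.00
  $470.16 + 19.34% × ($9,160.00 − $4,400.00) = $470.16 + 19.34% × $4,760.00 = $1,390.74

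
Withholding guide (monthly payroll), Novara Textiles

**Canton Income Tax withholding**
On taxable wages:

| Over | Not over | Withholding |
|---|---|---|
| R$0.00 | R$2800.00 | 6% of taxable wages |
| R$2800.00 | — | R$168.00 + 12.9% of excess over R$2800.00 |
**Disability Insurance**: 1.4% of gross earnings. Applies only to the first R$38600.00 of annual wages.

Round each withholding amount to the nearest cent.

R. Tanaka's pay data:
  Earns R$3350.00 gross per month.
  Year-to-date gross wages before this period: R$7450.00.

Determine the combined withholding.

R$285.85

Canton Income Tax: taxable = R$3350.00
  R$168.00 + 12.9% × (R$3350.00 − R$2800.00) = R$168.00 + 12.9% × R$550.00 = R$238.95
Disability Insurance: 1.4% × R$3350.00 = R$46.90
Total: R$238.95 + R$46.90 = R$285.85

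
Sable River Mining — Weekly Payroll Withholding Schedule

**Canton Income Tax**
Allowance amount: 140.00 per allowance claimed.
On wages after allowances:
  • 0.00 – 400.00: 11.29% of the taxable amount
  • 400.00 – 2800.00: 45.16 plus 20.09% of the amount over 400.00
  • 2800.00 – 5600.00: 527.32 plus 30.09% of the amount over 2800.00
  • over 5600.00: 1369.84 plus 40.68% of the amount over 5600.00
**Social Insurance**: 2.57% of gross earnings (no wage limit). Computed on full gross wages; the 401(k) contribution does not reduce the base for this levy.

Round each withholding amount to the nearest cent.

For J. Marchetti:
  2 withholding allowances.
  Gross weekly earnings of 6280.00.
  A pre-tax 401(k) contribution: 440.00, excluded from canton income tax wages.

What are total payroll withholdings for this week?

Canton Income Tax: taxable = 6280.00 − 440.00 − 2×140.00 = 5560.00
  527.32 + 30.09% × (5560.00 − 2800.00) = 527.32 + 30.09% × 2760.00 = 1357.80
Social Insurance: 2.57% × 6280.00 = 161.40
Total: 1357.80 + 161.40 = 1519.20

1519.20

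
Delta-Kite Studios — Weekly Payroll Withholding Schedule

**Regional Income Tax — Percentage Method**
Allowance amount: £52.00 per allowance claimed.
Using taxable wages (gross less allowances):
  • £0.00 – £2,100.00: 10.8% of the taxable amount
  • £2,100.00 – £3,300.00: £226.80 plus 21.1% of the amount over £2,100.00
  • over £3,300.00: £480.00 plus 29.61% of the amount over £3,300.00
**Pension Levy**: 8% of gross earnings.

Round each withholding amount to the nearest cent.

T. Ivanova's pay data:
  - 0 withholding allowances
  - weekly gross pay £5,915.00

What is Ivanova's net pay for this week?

£4,187.50

Regional Income Tax: taxable = £5,915.00
  £480.00 + 29.61% × (£5,915.00 − £3,300.00) = £480.00 + 29.61% × £2,615.00 = £1,254.30
Pension Levy: 8% × £5,915.00 = £473.20
Total withheld: £1,254.30 + £473.20 = £1,727.50
Net pay: £5,915.00 − £1,727.50 = £4,187.50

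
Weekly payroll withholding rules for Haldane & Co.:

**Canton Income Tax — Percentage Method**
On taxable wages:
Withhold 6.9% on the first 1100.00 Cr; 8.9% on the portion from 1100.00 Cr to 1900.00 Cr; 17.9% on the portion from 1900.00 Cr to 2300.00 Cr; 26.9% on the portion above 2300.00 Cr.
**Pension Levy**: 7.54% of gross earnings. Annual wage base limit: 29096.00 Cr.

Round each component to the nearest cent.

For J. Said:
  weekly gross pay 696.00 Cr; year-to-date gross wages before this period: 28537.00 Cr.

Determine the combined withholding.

90.17 Cr

Canton Income Tax: taxable = 696.00 Cr
  6.9% × 696.00 Cr = 48.02 Cr
Pension Levy: cap 29096.00 Cr − YTD 28537.00 Cr = 559.00 Cr subject; 7.54% × 559.00 Cr = 42.15 Cr
Total: 48.02 Cr + 42.15 Cr = 90.17 Cr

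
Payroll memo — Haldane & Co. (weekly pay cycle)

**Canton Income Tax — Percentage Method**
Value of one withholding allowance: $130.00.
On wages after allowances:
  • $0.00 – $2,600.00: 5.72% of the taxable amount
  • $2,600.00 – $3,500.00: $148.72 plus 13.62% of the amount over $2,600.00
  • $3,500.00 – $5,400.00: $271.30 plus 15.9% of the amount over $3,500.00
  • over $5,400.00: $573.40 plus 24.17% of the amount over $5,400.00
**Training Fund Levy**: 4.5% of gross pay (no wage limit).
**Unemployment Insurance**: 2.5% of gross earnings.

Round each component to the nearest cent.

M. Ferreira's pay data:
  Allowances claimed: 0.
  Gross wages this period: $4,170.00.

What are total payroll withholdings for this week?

Canton Income Tax: taxable = $4,170.00
  $271.30 + 15.9% × ($4,170.00 − $3,500.00) = $271.30 + 15.9% × $670.00 = $377.83
Training Fund Levy: 4.5% × $4,170.00 = $187.65
Unemployment Insurance: 2.5% × $4,170.00 = $104.25
Total: $377.83 + $187.65 + $104.25 = $669.73

$669.73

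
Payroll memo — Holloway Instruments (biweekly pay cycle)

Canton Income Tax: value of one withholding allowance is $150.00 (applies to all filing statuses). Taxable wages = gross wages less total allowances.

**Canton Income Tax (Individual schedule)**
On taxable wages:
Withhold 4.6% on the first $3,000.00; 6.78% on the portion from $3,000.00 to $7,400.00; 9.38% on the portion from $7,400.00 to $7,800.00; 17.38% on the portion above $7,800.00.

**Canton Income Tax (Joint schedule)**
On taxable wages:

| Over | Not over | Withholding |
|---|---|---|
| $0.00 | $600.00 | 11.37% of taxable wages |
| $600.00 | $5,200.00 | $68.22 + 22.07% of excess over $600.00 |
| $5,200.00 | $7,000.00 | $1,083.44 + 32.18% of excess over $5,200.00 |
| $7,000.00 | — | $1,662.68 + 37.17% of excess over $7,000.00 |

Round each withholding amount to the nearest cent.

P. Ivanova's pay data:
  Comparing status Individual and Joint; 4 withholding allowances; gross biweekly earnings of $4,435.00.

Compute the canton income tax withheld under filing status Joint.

$782.18

Canton Income Tax (Joint): taxable = $4,435.00 − 4×$150.00 = $3,835.00
  $68.22 + 22.07% × ($3,835.00 − $600.00) = $68.22 + 22.07% × $3,235.00 = $782.18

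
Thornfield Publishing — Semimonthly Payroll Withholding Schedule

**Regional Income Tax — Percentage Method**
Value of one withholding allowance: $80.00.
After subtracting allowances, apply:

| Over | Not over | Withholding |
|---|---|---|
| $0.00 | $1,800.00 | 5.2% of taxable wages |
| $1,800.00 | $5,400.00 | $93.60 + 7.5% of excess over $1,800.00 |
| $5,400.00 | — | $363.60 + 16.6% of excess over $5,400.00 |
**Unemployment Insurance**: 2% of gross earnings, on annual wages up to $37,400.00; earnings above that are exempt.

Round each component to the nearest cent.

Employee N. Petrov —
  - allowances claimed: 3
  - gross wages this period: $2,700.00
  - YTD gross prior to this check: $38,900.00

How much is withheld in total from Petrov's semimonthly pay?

$143.10

Regional Income Tax: taxable = $2,700.00 − 3×$80.00 = $2,460.00
  $93.60 + 7.5% × ($2,460.00 − $1,800.00) = $93.60 + 7.5% × $660.00 = $143.10
Unemployment Insurance: YTD $38,900.00 ≥ cap $37,400.00 → $0.00
Total: $143.10 + $0.00 = $143.10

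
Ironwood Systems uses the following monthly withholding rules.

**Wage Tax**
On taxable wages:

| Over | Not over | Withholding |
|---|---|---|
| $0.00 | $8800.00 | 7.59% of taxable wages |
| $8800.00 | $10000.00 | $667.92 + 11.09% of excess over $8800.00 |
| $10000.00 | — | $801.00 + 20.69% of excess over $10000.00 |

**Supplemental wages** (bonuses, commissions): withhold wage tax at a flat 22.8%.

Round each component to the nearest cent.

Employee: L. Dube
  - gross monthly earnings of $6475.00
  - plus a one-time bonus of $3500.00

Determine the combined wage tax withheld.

Wage Tax: taxable = $6475.00
  7.59% × $6475.00 = $491.45
Supplemental (22.8% flat on bonus): 22.8% × $3500.00 = $798.00
Total wage tax: $491.45 + $798.00 = $1289.45

$1289.45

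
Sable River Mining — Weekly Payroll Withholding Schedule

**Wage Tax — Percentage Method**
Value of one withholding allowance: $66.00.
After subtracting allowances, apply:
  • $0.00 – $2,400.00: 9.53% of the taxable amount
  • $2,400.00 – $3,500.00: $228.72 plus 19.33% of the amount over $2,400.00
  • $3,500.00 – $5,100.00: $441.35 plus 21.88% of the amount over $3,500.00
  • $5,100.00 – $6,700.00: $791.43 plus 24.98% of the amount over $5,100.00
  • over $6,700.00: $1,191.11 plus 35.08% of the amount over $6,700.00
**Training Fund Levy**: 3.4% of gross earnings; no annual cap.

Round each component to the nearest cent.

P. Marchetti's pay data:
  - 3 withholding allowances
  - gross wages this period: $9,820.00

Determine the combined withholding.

$2,550.03

Wage Tax: taxable = $9,820.00 − 3×$66.00 = $9,622.00
  $1,191.11 + 35.08% × ($9,622.00 − $6,700.00) = $1,191.11 + 35.08% × $2,922.00 = $2,216.15
Training Fund Levy: 3.4% × $9,820.00 = $333.88
Total: $2,216.15 + $333.88 = $2,550.03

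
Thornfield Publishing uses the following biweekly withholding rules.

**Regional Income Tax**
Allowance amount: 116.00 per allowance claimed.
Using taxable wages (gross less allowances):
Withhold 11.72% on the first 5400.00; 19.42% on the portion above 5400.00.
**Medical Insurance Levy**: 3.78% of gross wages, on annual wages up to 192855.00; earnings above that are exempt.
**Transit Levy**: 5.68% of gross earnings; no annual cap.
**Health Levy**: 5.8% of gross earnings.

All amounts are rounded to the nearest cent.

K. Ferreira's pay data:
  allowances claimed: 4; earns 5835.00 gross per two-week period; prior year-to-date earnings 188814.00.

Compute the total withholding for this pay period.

1452.09

Regional Income Tax: taxable = 5835.00 − 4×116.00 = 5371.00
  11.72% × 5371.00 = 629.48
Medical Insurance Levy: cap 192855.00 − YTD 188814.00 = 4041.00 subject; 3.78% × 4041.00 = 152.75
Transit Levy: 5.68% × 5835.00 = 331.43
Health Levy: 5.8% × 5835.00 = 338.43
Total: 629.48 + 152.75 + 331.43 + 338.43 = 1452.09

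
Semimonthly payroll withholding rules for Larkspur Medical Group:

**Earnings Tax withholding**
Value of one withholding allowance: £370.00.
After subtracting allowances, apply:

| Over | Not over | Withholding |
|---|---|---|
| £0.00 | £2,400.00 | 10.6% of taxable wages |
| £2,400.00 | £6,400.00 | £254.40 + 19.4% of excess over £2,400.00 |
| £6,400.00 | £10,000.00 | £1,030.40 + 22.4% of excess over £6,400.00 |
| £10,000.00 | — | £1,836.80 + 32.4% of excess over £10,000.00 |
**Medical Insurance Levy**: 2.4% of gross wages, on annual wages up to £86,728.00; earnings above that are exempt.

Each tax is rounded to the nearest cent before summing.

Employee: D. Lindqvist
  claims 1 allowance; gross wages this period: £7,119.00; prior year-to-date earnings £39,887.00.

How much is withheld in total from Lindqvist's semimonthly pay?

Earnings Tax: taxable = £7,119.00 − 1×£370.00 = £6,749.00
  £1,030.40 + 22.4% × (£6,749.00 − £6,400.00) = £1,030.40 + 22.4% × £349.00 = £1,108.58
Medical Insurance Levy: 2.4% × £7,119.00 = £170.86
Total: £1,108.58 + £170.86 = £1,279.44

£1,279.44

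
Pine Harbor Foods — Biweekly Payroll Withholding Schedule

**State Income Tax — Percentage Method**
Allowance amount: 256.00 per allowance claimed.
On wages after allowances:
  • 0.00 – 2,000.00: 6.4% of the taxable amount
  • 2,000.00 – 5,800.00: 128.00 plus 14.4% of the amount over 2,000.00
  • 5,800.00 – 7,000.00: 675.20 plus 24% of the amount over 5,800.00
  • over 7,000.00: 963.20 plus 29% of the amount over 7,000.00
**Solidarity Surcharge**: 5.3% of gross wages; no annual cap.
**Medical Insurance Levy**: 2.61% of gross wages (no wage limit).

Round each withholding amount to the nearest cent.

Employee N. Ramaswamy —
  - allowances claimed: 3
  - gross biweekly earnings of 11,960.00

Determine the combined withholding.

State Income Tax: taxable = 11,960.00 − 3×256.00 = 11,192.00
  963.20 + 29% × (11,192.00 − 7,000.00) = 963.20 + 29% × 4,192.00 = 2,178.88
Solidarity Surcharge: 5.3% × 11,960.00 = 633.88
Medical Insurance Levy: 2.61% × 11,960.00 = 312.16
Total: 2,178.88 + 633.88 + 312.16 = 3,124.92

3,124.92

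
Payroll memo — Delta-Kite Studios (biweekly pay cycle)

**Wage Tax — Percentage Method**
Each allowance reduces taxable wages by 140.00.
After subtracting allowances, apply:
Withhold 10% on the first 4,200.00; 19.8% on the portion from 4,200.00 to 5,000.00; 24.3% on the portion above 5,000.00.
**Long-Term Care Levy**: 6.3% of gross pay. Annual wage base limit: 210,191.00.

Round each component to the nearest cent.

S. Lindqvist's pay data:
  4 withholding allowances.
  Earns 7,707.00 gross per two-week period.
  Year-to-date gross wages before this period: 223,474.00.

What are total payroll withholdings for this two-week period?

1,100.12

Wage Tax: taxable = 7,707.00 − 4×140.00 = 7,147.00
  578.40 + 24.3% × (7,147.00 − 5,000.00) = 578.40 + 24.3% × 2,147.00 = 1,100.12
Long-Term Care Levy: YTD 223,474.00 ≥ cap 210,191.00 → 0.00
Total: 1,100.12 + 0.00 = 1,100.12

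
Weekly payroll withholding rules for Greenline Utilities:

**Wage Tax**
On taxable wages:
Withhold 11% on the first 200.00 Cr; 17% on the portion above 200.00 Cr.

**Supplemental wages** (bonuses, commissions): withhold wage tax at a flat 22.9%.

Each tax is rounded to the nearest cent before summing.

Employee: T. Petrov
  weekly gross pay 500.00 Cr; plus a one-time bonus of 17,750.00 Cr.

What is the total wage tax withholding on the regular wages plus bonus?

Wage Tax: taxable = 500.00 Cr
  22.00 Cr + 17% × (500.00 Cr − 200.00 Cr) = 22.00 Cr + 17% × 300.00 Cr = 73.00 Cr
Supplemental (22.9% flat on bonus): 22.9% × 17,750.00 Cr = 4,064.75 Cr
Total wage tax: 73.00 Cr + 4,064.75 Cr = 4,137.75 Cr

4,137.75 Cr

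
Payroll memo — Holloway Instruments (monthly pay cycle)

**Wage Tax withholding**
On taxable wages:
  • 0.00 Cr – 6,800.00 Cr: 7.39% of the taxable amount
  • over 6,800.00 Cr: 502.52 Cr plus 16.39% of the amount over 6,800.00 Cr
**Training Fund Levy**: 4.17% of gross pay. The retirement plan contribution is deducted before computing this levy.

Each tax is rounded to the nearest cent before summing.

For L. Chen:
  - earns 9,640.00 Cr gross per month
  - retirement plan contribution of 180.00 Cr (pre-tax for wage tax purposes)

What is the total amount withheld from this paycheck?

1,332.97 Cr

Wage Tax: taxable = 9,640.00 Cr − 180.00 Cr = 9,460.00 Cr
  502.52 Cr + 16.39% × (9,460.00 Cr − 6,800.00 Cr) = 502.52 Cr + 16.39% × 2,660.00 Cr = 938.49 Cr
Training Fund Levy: 4.17% × 9,460.00 Cr = 394.48 Cr
Total: 938.49 Cr + 394.48 Cr = 1,332.97 Cr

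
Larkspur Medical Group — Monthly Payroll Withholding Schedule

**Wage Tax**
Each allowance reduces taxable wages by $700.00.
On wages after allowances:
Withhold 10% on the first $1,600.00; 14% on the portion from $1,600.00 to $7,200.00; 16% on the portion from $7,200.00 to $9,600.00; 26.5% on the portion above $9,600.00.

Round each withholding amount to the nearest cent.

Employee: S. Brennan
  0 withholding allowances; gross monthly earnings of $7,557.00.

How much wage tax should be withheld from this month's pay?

$1,001.12

Wage Tax: taxable = $7,557.00
  $944.00 + 16% × ($7,557.00 − $7,200.00) = $944.00 + 16% × $357.00 = $1,001.12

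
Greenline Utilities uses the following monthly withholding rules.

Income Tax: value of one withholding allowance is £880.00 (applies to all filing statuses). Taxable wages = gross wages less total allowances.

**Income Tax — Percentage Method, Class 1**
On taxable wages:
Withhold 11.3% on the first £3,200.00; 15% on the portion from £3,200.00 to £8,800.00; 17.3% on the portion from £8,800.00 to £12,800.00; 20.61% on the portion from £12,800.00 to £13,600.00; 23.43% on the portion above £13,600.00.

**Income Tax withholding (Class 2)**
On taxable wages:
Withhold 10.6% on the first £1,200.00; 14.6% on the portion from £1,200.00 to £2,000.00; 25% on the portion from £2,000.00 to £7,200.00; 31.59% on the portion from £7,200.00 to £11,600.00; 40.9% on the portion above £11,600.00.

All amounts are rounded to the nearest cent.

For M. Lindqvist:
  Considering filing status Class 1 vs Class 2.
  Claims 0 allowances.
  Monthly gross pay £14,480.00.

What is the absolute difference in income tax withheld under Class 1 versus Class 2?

Income Tax (Class 1): taxable = £14,480.00
  £2,058.48 + 23.43% × (£14,480.00 − £13,600.00) = £2,058.48 + 23.43% × £880.00 = £2,264.66
Income Tax (Class 2): taxable = £14,480.00
  £2,933.96 + 40.9% × (£14,480.00 − £11,600.00) = £2,933.96 + 40.9% × £2,880.00 = £4,111.88
Difference: |£2,264.66 − £4,111.88| = £1,847.22 (higher under Class 2)

£1,847.22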